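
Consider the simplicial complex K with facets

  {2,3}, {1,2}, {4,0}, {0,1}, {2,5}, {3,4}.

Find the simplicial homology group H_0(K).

Order the vertices as 0 < 1 < 2 < 3 < 4 < 5. Listing each simplex with vertices in this order, K has dimension 1 with simplices:

  0-simplices (6): [0], [1], [2], [3], [4], [5]
  1-simplices (6): [0,1], [0,4], [1,2], [2,3], [2,5], [3,4]

giving chain groups C_0 ≅ Z^6, C_1 ≅ Z^6.

The boundary map ∂_1: C_1 → C_0 is given by ∂[p,q] = [q] − [p].
The resulting 6×6 matrix has rank 5, and its Smith normal form has invariant factors (1,1,1,1,1).

Now H_k = ker ∂_k / im ∂_{k+1}, so:

  H_0: rank C_0 − rank ∂_1 = 6 − 5 = 1, and the invariant factors of ∂_1 are all 1, so H_0 ≅ Z.

H_0 = Z.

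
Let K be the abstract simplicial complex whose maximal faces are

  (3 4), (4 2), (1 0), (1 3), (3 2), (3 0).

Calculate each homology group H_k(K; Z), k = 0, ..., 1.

Fix the vertex order 0 < 1 < 2 < 3 < 4 and write every simplex with vertices in increasing order. Then dim K = 1 and the simplices of K are:

  0-simplices (5): [0], [1], [2], [3], [4]
  1-simplices (6): [0,1], [0,3], [1,3], [2,3], [2,4], [3,4]

so the chain groups are C_0 ≅ Z^5, C_1 ≅ Z^6.

The boundary map ∂_1: C_1 → C_0 is given by ∂[p,q] = [q] − [p].
As a 5×6 matrix over Z this has rank 4, with invariant factors (1,1,1,1).

Reading off H_k = ker ∂_k / im ∂_{k+1}:

  H_0: rank C_0 − rank ∂_1 = 5 − 4 = 1, and the invariant factors of ∂_1 are all 1, so H_0 ≅ Z.
  H_1: rank ker ∂_1 − rank ∂_2 = (6 − 4) − 0 = 2, and there is no ∂_2, so H_1 ≅ Z^2.

H_0 = Z,  H_1 = Z^2.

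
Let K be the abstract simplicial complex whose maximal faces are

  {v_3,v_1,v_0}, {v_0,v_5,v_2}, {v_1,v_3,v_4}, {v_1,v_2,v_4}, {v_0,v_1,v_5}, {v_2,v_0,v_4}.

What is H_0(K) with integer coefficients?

Order the vertices as v_0 < v_1 < v_2 < v_3 < v_4 < v_5. Listing each simplex with vertices in this order, K has dimension 2 with simplices:

  0-simplices (6): [v_0], [v_1], [v_2], [v_3], [v_4], [v_5]
  1-simplices (12): [v_0,v_1], [v_0,v_2], [v_0,v_3], [v_0,v_4], [v_0,v_5], [v_1,v_2], [v_1,v_3], [v_1,v_4], [v_1,v_5], [v_2,v_4], [v_2,v_5], [v_3,v_4]
  2-simplices (6): [v_0,v_1,v_3], [v_0,v_1,v_5], [v_0,v_2,v_4], [v_0,v_2,v_5], [v_1,v_2,v_4], [v_1,v_3,v_4]

giving chain groups C_0 ≅ Z^6, C_1 ≅ Z^12, C_2 ≅ Z^6.

The boundary map ∂_1: C_1 → C_0 maps an edge to its endpoints' difference, ∂[p,q] = q − p.
The resulting 6×12 matrix has rank 5, and its Smith normal form has invariant factors (1,1,1,1,1).

∂_2: C_2 → C_1 sends each 2-simplex [p,q,r] to [q,r] − [p,r] + [p,q]. For instance
  ∂[v_0,v_1,v_5] = [v_1,v_5] − [v_0,v_5] + [v_0,v_1],
  ∂[v_1,v_3,v_4] = [v_3,v_4] − [v_1,v_4] + [v_1,v_3].
The 12×6 boundary matrix has rank 6 and Smith normal form diag(1,1,1,1,1,1).

From H_k ≅ ker(∂_k) / im(∂_{k+1}) we obtain:

  H_0: rank C_0 − rank ∂_1 = 6 − 5 = 1, and the invariant factors of ∂_1 are all 1, so H_0 ≅ Z.

(K is a triangulation of the cylinder S^1 x I.)

H_0 ≅ Z.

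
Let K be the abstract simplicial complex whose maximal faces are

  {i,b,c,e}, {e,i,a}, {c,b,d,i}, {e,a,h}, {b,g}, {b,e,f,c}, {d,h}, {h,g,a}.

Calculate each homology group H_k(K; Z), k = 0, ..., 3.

K has 9 vertices, 20 edges, 13 triangles, 3 3-simplices.
rank ∂_0 = 0, rank ∂_1 = 8 ⇒ b_0 = 9 − 0 − 8 = 1; all invariant factors of ∂_1 are 1 so no torsion. So H_0 = Z.
rank ∂_1 = 8, rank ∂_2 = 10 ⇒ b_1 = 20 − 8 − 10 = 2; all invariant factors of ∂_2 are 1 so no torsion. So H_1 = Z^2.
rank ∂_2 = 10, rank ∂_3 = 3 ⇒ b_2 = 13 − 10 − 3 = 0; all invariant factors of ∂_3 are 1 so no torsion. So H_2 = 0.
rank ∂_3 = 3, rank ∂_4 = 0 ⇒ b_3 = 3 − 3 − 0 = 0. So H_3 = 0.

H_0 ≅ Z,  H_1 ≅ Z^2,  H_2 = 0,  H_3 = 0.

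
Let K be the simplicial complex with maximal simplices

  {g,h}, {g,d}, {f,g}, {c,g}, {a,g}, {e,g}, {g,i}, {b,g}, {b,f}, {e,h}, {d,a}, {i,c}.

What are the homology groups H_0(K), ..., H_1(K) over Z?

We work with the vertex ordering a < b < c < d < e < f < g < h < i. The simplices of K, each written with vertices in increasing order, are:

  0-simplices (9): a, b, c, d, e, f, g, h, i
  1-simplices (12): ad, ag, bf, bg, cg, ci, dg, eg, eh, fg, gh, gi

giving chain groups C_0 ≅ Z^9, C_1 ≅ Z^12.

The boundary map ∂_1: C_1 → C_0 is given by ∂[p,q] = [q] − [p]. For instance
  ∂fg = g − f.
As a 9×12 matrix over Z this has rank 8, with invariant factors (1,1,1,1,1,1,1,1).

From H_k ≅ ker(∂_k) / im(∂_{k+1}) we obtain:

  H_0: rank C_0 − rank ∂_1 = 9 − 8 = 1, and the invariant factors of ∂_1 are all 1, so H_0 = Z.
  H_1: rank ker ∂_1 − rank ∂_2 = (12 − 8) − 0 = 4, and there is no ∂_2, so H_1 = Z^4.

(K is a triangulation of a wedge of 4 circles.)

H_0 ≅ Z,  H_1 ≅ Z^4.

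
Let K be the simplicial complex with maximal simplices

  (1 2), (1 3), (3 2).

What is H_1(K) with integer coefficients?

H_1 = Z.

Fix the vertex order 1 < 2 < 3 and write every simplex with vertices in increasing order. Then dim K = 1 and the simplices of K are:

  0-simplices (3): [1], [2], [3]
  1-simplices (3): [1,2], [1,3], [2,3]

giving chain groups C_0 ≅ Z^3, C_1 ≅ Z^3.

Boundary ∂_1: C_1 → C_0 maps an edge to its endpoints' difference, ∂[p,q] = q − p. For instance
  ∂[1,3] = [3] − [1].
This gives a 3×3 integer matrix of rank 2; reducing to Smith normal form yields diagonal entries (1,1).

From H_k ≅ ker(∂_k) / im(∂_{k+1}) we obtain:

  H_1: rank ker ∂_1 − rank ∂_2 = (3 − 2) − 0 = 1, and there is no ∂_2, so H_1 = Z.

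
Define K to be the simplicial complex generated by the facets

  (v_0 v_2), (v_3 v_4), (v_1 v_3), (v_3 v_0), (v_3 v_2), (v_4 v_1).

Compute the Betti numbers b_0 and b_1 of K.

b_0 = 1, b_1 = 2.

Fix the vertex order v_0 < v_1 < v_2 < v_3 < v_4 and write every simplex with vertices in increasing order. Then dim K = 1 and the simplices of K are:

  0-simplices (5): [v_0], [v_1], [v_2], [v_3], [v_4]
  1-simplices (6): [v_0,v_2], [v_0,v_3], [v_1,v_3], [v_1,v_4], [v_2,v_3], [v_3,v_4]

so the chain groups are C_0 ≅ Z^5, C_1 ≅ Z^6.

The boundary map ∂_1: C_1 → C_0 maps an edge to its endpoints' difference, ∂[p,q] = q − p. For instance
  ∂[v_3,v_4] = [v_4] − [v_3].
The resulting 5×6 matrix has rank 4, and its Smith normal form has invariant factors (1,1,1,1).

Reading off H_k = ker ∂_k / im ∂_{k+1}:

  H_0: rank C_0 − rank ∂_1 = 5 − 4 = 1, and the invariant factors of ∂_1 are all 1, so H_0 ≅ Z.
  H_1: rank ker ∂_1 − rank ∂_2 = (6 − 4) − 0 = 2, and there is no ∂_2, so H_1 ≅ Z^2.

Hence the Betti numbers are b_0 = 1, b_1 = 2.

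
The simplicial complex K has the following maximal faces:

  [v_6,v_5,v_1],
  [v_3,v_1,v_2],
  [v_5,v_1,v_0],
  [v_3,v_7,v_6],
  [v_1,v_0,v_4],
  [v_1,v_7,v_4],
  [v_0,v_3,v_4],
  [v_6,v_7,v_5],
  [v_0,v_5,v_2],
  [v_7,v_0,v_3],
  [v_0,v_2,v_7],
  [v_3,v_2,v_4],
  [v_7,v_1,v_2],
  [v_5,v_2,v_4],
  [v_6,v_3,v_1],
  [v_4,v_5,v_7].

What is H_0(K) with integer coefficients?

Fix the vertex order v_0 < v_1 < v_2 < v_3 < v_4 < v_5 < v_6 < v_7 and write every simplex with vertices in increasing order. Then dim K = 2 and the simplices of K are:

  0-simplices (8): [v_0], [v_1], [v_2], [v_3], [v_4], [v_5], [v_6], [v_7]
  1-simplices (24): (24 of them)
  2-simplices (16): (16 of them)

giving chain groups C_0 ≅ Z^8, C_1 ≅ Z^24, C_2 ≅ Z^16.

∂_1: C_1 → C_0 maps an edge to its endpoints' difference, ∂[p,q] = q − p. For instance
  ∂[v_3,v_7] = [v_7] − [v_3].
The resulting 8×24 matrix has rank 7, and its Smith normal form has invariant factors (1,1,1,1,1,1,1).

Boundary ∂_2: C_2 → C_1 maps a triangle to the signed sum of its edges. For instance
  ∂[v_1,v_2,v_3] = [v_2,v_3] − [v_1,v_3] + [v_1,v_2],
  ∂[v_0,v_2,v_7] = [v_2,v_7] − [v_0,v_7] + [v_0,v_2].
The resulting 24×16 matrix has rank 15, and its Smith normal form has invariant factors (1,1,1,1,1,1,1,1,1,1,1,1,1,1,1).

Computing H_k = (kernel of ∂_k) / (image of ∂_{k+1}):

  H_0: rank C_0 − rank ∂_1 = 8 − 7 = 1, and the invariant factors of ∂_1 are all 1, so H_0 ≅ Z.

H_0 ≅ Z.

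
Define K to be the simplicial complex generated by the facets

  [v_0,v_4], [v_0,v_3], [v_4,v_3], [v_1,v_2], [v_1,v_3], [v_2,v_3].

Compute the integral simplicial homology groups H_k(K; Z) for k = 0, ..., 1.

K has 5 vertices, 6 edges.
rank ∂_0 = 0, rank ∂_1 = 4 ⇒ b_0 = 5 − 0 − 4 = 1; all invariant factors of ∂_1 are 1 so no torsion. So H_0 ≅ Z.
rank ∂_1 = 4, rank ∂_2 = 0 ⇒ b_1 = 6 − 4 − 0 = 2. So H_1 ≅ Z^2.

H_0 = Z,  H_1 = Z^2.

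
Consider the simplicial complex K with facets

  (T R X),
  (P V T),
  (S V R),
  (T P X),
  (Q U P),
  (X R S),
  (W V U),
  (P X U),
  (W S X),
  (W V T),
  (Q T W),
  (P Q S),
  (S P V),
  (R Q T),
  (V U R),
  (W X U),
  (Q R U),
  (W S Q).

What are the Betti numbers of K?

Order the vertices as P < Q < R < S < T < U < V < W < X. Listing each simplex with vertices in this order, K has dimension 2 with simplices:

  0-simplices (9): P, Q, R, S, T, U, V, W, X
  1-simplices (27): PQ, PS, PT, PU, PV, PX, QR, QS, QT, QU, QW, RS, RT, RU, RV, RX, SV, SW, SX, TV, TW, TX, UV, UW, UX, VW, WX
  2-simplices (18): PQS, PQU, PSV, PTV, PTX, PUX, QRT, QRU, QSW, QTW, RSV, RSX, RTX, RUV, SWX, TVW, UVW, UWX

Hence C_0 ≅ Z^9, C_1 ≅ Z^27, C_2 ≅ Z^18.

Boundary ∂_1: C_1 → C_0 sends each edge [p,q] (with p < q) to q − p. For instance
  ∂SX = X − S.
The resulting 9×27 matrix has rank 8, and its Smith normal form has invariant factors (1,1,1,1,1,1,1,1).

∂_2: C_2 → C_1 acts by ∂[p,q,r] = [q,r] − [p,r] + [p,q]. For instance
  ∂SWX = WX − SX + SW,
  ∂UWX = WX − UX + UW.
This gives a 27×18 integer matrix of rank 17; reducing to Smith normal form yields diagonal entries (1,1,1,1,1,1,1,1,1,1,1,1,1,1,1,1,1).

From H_k ≅ ker(∂_k) / im(∂_{k+1}) we obtain:

  H_0: rank C_0 − rank ∂_1 = 9 − 8 = 1, and the invariant factors of ∂_1 are all 1, so H_0 = Z.
  H_1: rank ker ∂_1 − rank ∂_2 = (27 − 8) − 17 = 2, and the invariant factors of ∂_2 are all 1, so H_1 = Z^2.
  H_2: rank ker ∂_2 − rank ∂_3 = (18 − 17) − 0 = 1, and there is no ∂_3, so H_2 = Z.

Hence the Betti numbers are b_0 = 1, b_1 = 2, b_2 = 1.

b_0 = 1, b_1 = 2, b_2 = 1.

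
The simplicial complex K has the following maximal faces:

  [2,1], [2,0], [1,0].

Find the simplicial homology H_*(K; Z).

Order the vertices as 0 < 1 < 2. Listing each simplex with vertices in this order, K has dimension 1 with simplices:

  0-simplices (3): [0], [1], [2]
  1-simplices (3): [0,1], [0,2], [1,2]

giving chain groups C_0 ≅ Z^3, C_1 ≅ Z^3.

∂_1: C_1 → C_0 maps an edge to its endpoints' difference, ∂[p,q] = q − p. For instance
  ∂[0,2] = [2] − [0].
This gives a 3×3 integer matrix of rank 2; reducing to Smith normal form yields diagonal entries (1,1).

From H_k ≅ ker(∂_k) / im(∂_{k+1}) we obtain:

  H_0: rank C_0 − rank ∂_1 = 3 − 2 = 1, and the invariant factors of ∂_1 are all 1, so H_0 ≅ Z.
  H_1: rank ker ∂_1 − rank ∂_2 = (3 − 2) − 0 = 1, and there is no ∂_2, so H_1 ≅ Z.

H_0 = Z,  H_1 = Z.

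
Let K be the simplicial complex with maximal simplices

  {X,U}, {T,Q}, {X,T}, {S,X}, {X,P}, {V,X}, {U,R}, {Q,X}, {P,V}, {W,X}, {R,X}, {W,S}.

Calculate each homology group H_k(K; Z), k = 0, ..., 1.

We work with the vertex ordering P < Q < R < S < T < U < V < W < X. The simplices of K, each written with vertices in increasing order, are:

  0-simplices (9): P, Q, R, S, T, U, V, W, X
  1-simplices (12): PV, PX, QT, QX, RU, RX, SW, SX, TX, UX, VX, WX

so the chain groups are C_0 ≅ Z^9, C_1 ≅ Z^12.

∂_1: C_1 → C_0 is given by ∂[p,q] = [q] − [p]. For instance
  ∂RU = U − R.
As a 9×12 matrix over Z this has rank 8, with invariant factors (1,1,1,1,1,1,1,1).

Reading off H_k = ker ∂_k / im ∂_{k+1}:

  H_0: rank C_0 − rank ∂_1 = 9 − 8 = 1, and the invariant factors of ∂_1 are all 1, so H_0 = Z.
  H_1: rank ker ∂_1 − rank ∂_2 = (12 − 8) − 0 = 4, and there is no ∂_2, so H_1 = Z^4.

(K is a triangulation of a wedge of 4 circles.)

H_0 ≅ Z,  H_1 ≅ Z^4.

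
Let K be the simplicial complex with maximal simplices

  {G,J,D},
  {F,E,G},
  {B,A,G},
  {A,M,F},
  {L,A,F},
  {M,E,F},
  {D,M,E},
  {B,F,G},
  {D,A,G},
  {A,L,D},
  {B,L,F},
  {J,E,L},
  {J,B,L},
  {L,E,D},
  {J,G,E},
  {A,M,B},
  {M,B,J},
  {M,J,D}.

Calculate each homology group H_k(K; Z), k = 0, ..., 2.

Order the vertices as A < B < D < E < F < G < J < L < M. Listing each simplex with vertices in this order, K has dimension 2 with simplices:

  0-simplices (9): A, B, D, E, F, G, J, L, M
  1-simplices (27): AB, AD, AF, AG, AL, AM, BF, BG, BJ, BL, BM, DE, DG, DJ, DL, DM, EF, EG, EJ, EL, EM, FG, FL, FM, GJ, JL, JM
  2-simplices (18): ABG, ABM, ADG, ADL, AFL, AFM, BFG, BFL, BJL, BJM, DEL, DEM, DGJ, DJM, EFG, EFM, EGJ, EJL

so the chain groups are C_0 ≅ Z^9, C_1 ≅ Z^27, C_2 ≅ Z^18.

Boundary ∂_1: C_1 → C_0 maps an edge to its endpoints' difference, ∂[p,q] = q − p. For instance
  ∂AM = M − A.
The 9×27 boundary matrix has rank 8 and Smith normal form diag(1,1,1,1,1,1,1,1).

Boundary ∂_2: C_2 → C_1 sends each 2-simplex [p,q,r] to [q,r] − [p,r] + [p,q]. For instance
  ∂ADL = DL − AL + AD,
  ∂BJM = JM − BM + BJ.
As a 27×18 matrix over Z this has rank 18, with invariant factors (1,1,1,1,1,1,1,1,1,1,1,1,1,1,1,1,1,2).

Computing H_k = (kernel of ∂_k) / (image of ∂_{k+1}):

  H_0: rank C_0 − rank ∂_1 = 9 − 8 = 1, and the invariant factors of ∂_1 are all 1, so H_0 ≅ Z.
  H_1: rank ker ∂_1 − rank ∂_2 = (27 − 8) − 18 = 1, and ∂_2 has invariant factor 2 > 1, so H_1 ≅ Z ⊕ Z/2.
  H_2: rank ker ∂_2 − rank ∂_3 = (18 − 18) − 0 = 0, and there is no ∂_3, so H_2 ≅ 0.

(K is a triangulation of the Klein bottle.)

H_0 ≅ Z,  H_1 ≅ Z ⊕ Z/2,  H_2 = 0.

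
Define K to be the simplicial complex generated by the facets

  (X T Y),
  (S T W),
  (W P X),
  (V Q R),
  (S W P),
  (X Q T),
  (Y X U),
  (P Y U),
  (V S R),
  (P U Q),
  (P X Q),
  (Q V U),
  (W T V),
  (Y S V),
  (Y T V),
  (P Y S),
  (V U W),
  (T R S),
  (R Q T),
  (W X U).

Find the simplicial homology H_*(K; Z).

H_0 ≅ Z,  H_1 ≅ Z ⊕ Z/2,  H_2 = 0.

We work with the vertex ordering P < Q < R < S < T < U < V < W < X < Y. The simplices of K, each written with vertices in increasing order, are:

  0-simplices (10): P, Q, R, S, T, U, V, W, X, Y
  1-simplices (30): PQ, PS, PU, PW, PX, PY, QR, QT, QU, QV, QX, RS, RT, RV, ST, SV, SW, SY, TV, TW, TX, TY, UV, UW, UX, UY, VW, VY, WX, XY
  2-simplices (20): PQU, PQX, PSW, PSY, PUY, PWX, QRT, QRV, QTX, QUV, RST, RSV, STW, SVY, TVW, TVY, TXY, UVW, UWX, UXY

so the chain groups are C_0 ≅ Z^10, C_1 ≅ Z^30, C_2 ≅ Z^20.

The boundary map ∂_1: C_1 → C_0 sends each edge [p,q] (with p < q) to q − p. For instance
  ∂VY = Y − V.
The resulting 10×30 matrix has rank 9, and its Smith normal form has invariant factors (1,1,1,1,1,1,1,1,1).

The boundary map ∂_2: C_2 → C_1 acts by ∂[p,q,r] = [q,r] − [p,r] + [p,q]. For instance
  ∂PSW = SW − PW + PS,
  ∂UVW = VW − UW + UV.
The 30×20 boundary matrix has rank 20 and Smith normal form diag(1,1,1,1,1,1,1,1,1,1,1,1,1,1,1,1,1,1,1,2).

Reading off H_k = ker ∂_k / im ∂_{k+1}:

  H_0: rank C_0 − rank ∂_1 = 10 − 9 = 1, and the invariant factors of ∂_1 are all 1, so H_0 ≅ Z.
  H_1: rank ker ∂_1 − rank ∂_2 = (30 − 9) − 20 = 1, and ∂_2 has invariant factor 2 > 1, so H_1 ≅ Z ⊕ Z/2.
  H_2: rank ker ∂_2 − rank ∂_3 = (20 − 20) − 0 = 0, and there is no ∂_3, so H_2 ≅ 0.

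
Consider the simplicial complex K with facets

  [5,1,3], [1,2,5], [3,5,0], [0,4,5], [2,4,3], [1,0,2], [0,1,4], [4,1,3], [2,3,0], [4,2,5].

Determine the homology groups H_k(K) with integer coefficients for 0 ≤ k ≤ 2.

K has 6 vertices, 15 edges, 10 triangles.
rank ∂_0 = 0, rank ∂_1 = 5 ⇒ b_0 = 6 − 0 − 5 = 1; all invariant factors of ∂_1 are 1 so no torsion. So H_0 ≅ Z.
rank ∂_1 = 5, rank ∂_2 = 10 ⇒ b_1 = 15 − 5 − 10 = 0; ∂_2 has invariant factor(s) [2] giving torsion. So H_1 ≅ Z/2.
rank ∂_2 = 10, rank ∂_3 = 0 ⇒ b_2 = 10 − 10 − 0 = 0. So H_2 ≅ 0.

H_0 ≅ Z,  H_1 ≅ Z/2,  H_2 = 0.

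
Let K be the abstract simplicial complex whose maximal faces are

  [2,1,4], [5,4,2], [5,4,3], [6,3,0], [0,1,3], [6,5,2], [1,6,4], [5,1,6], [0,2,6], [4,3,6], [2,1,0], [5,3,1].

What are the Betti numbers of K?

Take the total order 0 < 1 < 2 < 3 < 4 < 5 < 6 on the vertex set. Then K (dimension 2) consists of the simplices:

  0-simplices (7): [0], [1], [2], [3], [4], [5], [6]
  1-simplices (18): [0,1], [0,2], [0,3], [0,6], [1,2], [1,3], [1,4], [1,5], [1,6], [2,4], [2,5], [2,6], [3,4], [3,5], [3,6], [4,5], [4,6], [5,6]
  2-simplices (12): [0,1,2], [0,1,3], [0,2,6], [0,3,6], [1,2,4], [1,3,5], [1,4,6], [1,5,6], [2,4,5], [2,5,6], [3,4,5], [3,4,6]

giving chain groups C_0 ≅ Z^7, C_1 ≅ Z^18, C_2 ≅ Z^12.

Boundary ∂_1: C_1 → C_0 is given by ∂[p,q] = [q] − [p]. For instance
  ∂[2,6] = [6] − [2].
The 7×18 boundary matrix has rank 6 and Smith normal form diag(1,1,1,1,1,1).

∂_2: C_2 → C_1 sends each 2-simplex [p,q,r] to [q,r] − [p,r] + [p,q]. For instance
  ∂[3,4,6] = [4,6] − [3,6] + [3,4],
  ∂[0,1,3] = [1,3] − [0,3] + [0,1].
This gives a 18×12 integer matrix of rank 12; reducing to Smith normal form yields diagonal entries (1,1,1,1,1,1,1,1,1,1,1,2).

Reading off H_k = ker ∂_k / im ∂_{k+1}:

  H_0: rank C_0 − rank ∂_1 = 7 − 6 = 1, and the invariant factors of ∂_1 are all 1, so H_0 ≅ Z.
  H_1: rank ker ∂_1 − rank ∂_2 = (18 − 6) − 12 = 0, and ∂_2 has invariant factor 2 > 1, so H_1 ≅ Z_2.
  H_2: rank ker ∂_2 − rank ∂_3 = (12 − 12) − 0 = 0, and there is no ∂_3, so H_2 ≅ 0.

Hence the Betti numbers are b_0 = 1, b_1 = 0, b_2 = 0.

b_0 = 1, b_1 = 0, b_2 = 0.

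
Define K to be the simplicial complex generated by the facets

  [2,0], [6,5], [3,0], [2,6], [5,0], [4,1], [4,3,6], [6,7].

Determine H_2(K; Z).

Fix the vertex order 0 < 1 < 2 < 3 < 4 < 5 < 6 < 7 and write every simplex with vertices in increasing order. Then dim K = 2 and the simplices of K are:

  0-simplices (8): [0], [1], [2], [3], [4], [5], [6], [7]
  1-simplices (10): [0,2], [0,3], [0,5], [1,4], [2,6], [3,4], [3,6], [4,6], [5,6], [6,7]
  2-simplices (1): [3,4,6]

giving chain groups C_0 ≅ Z^8, C_1 ≅ Z^10, C_2 ≅ Z^1.

∂_1: C_1 → C_0 is given by ∂[p,q] = [q] − [p]. For instance
  ∂[1,4] = [4] − [1].
The 8×10 boundary matrix has rank 7 and Smith normal form diag(1,1,1,1,1,1,1).

∂_2: C_2 → C_1 sends each 2-simplex [p,q,r] to [q,r] − [p,r] + [p,q]. For instance
  ∂[3,4,6] = [4,6] − [3,6] + [3,4].
As a 10×1 matrix over Z this has rank 1, with invariant factors (1).

Computing H_k = (kernel of ∂_k) / (image of ∂_{k+1}):

  H_2: rank ker ∂_2 − rank ∂_3 = (1 − 1) − 0 = 0, and there is no ∂_3, so H_2 = 0.

H_2 = 0.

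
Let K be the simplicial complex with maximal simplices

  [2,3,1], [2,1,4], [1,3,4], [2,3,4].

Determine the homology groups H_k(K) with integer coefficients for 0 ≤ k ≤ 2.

We work with the vertex ordering 1 < 2 < 3 < 4. The simplices of K, each written with vertices in increasing order, are:

  0-simplices (4): [1], [2], [3], [4]
  1-simplices (6): [1,2], [1,3], [1,4], [2,3], [2,4], [3,4]
  2-simplices (4): [1,2,3], [1,2,4], [1,3,4], [2,3,4]

Hence C_0 ≅ Z^4, C_1 ≅ Z^6, C_2 ≅ Z^4.

Boundary ∂_1: C_1 → C_0 sends each edge [p,q] (with p < q) to q − p. For instance
  ∂[1,3] = [3] − [1].
The resulting 4×6 matrix has rank 3, and its Smith normal form has invariant factors (1,1,1).

The boundary map ∂_2: C_2 → C_1 maps a triangle to the signed sum of its edges. For instance
  ∂[1,2,4] = [2,4] − [1,4] + [1,2],
  ∂[1,3,4] = [3,4] − [1,4] + [1,3].
The resulting 6×4 matrix has rank 3, and its Smith normal form has invariant factors (1,1,1).

Reading off H_k = ker ∂_k / im ∂_{k+1}:

  H_0: rank C_0 − rank ∂_1 = 4 − 3 = 1, and the invariant factors of ∂_1 are all 1, so H_0 ≅ Z.
  H_1: rank ker ∂_1 − rank ∂_2 = (6 − 3) − 3 = 0, and the invariant factors of ∂_2 are all 1, so H_1 ≅ 0.
  H_2: rank ker ∂_2 − rank ∂_3 = (4 − 3) − 0 = 1, and there is no ∂_3, so H_2 ≅ Z.

(K is a triangulation of the 2-sphere S^2.)

H_0 ≅ Z,  H_1 = 0,  H_2 ≅ Z.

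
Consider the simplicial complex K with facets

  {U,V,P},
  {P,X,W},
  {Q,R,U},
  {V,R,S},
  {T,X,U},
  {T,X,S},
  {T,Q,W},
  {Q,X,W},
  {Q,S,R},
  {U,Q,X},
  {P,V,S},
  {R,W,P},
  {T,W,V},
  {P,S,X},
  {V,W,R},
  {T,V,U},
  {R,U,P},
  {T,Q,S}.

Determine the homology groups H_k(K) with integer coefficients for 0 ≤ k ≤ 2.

Fix the vertex order P < Q < R < S < T < U < V < W < X and write every simplex with vertices in increasing order. Then dim K = 2 and the simplices of K are:

  0-simplices (9): P, Q, R, S, T, U, V, W, X
  1-simplices (27): PR, PS, PU, PV, PW, PX, QR, QS, QT, QU, QW, QX, RS, RU, RV, RW, ST, SV, SX, TU, TV, TW, TX, UV, UX, VW, WX
  2-simplices (18): PRU, PRW, PSV, PSX, PUV, PWX, QRS, QRU, QST, QTW, QUX, QWX, RSV, RVW, STX, TUV, TUX, TVW

Hence C_0 ≅ Z^9, C_1 ≅ Z^27, C_2 ≅ Z^18.

The boundary map ∂_1: C_1 → C_0 is given by ∂[p,q] = [q] − [p].
The 9×27 boundary matrix has rank 8 and Smith normal form diag(1,1,1,1,1,1,1,1).

∂_2: C_2 → C_1 maps a triangle to the signed sum of its edges. For instance
  ∂PUV = UV − PV + PU,
  ∂TUV = UV − TV + TU.
The resulting 27×18 matrix has rank 18, and its Smith normal form has invariant factors (1,1,1,1,1,1,1,1,1,1,1,1,1,1,1,1,1,2).

From H_k ≅ ker(∂_k) / im(∂_{k+1}) we obtain:

  H_0: rank C_0 − rank ∂_1 = 9 − 8 = 1, and the invariant factors of ∂_1 are all 1, so H_0 ≅ Z.
  H_1: rank ker ∂_1 − rank ∂_2 = (27 − 8) − 18 = 1, and ∂_2 has invariant factor 2 > 1, so H_1 ≅ Z × Z/2.
  H_2: rank ker ∂_2 − rank ∂_3 = (18 − 18) − 0 = 0, and there is no ∂_3, so H_2 ≅ 0.

As a check, the Euler characteristic is 9 − 27 + 18 = 0, which agrees with 1 − 1 + 0 = 0.

H_0 ≅ Z,  H_1 ≅ Z × Z/2,  H_2 = 0.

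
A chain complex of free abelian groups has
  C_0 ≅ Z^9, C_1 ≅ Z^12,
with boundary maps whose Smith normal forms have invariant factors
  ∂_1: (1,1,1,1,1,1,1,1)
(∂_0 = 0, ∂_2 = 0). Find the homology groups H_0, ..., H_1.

H_0 ≅ Z,  H_1 ≅ Z^4.

H_0: b_0 = 9 − 0 − 8 = 1; torsion from ∂_1 factors > 1: none. So H_0 ≅ Z.
H_1: b_1 = 12 − 8 − 0 = 4; torsion from ∂_2 factors > 1: none. So H_1 ≅ Z^4.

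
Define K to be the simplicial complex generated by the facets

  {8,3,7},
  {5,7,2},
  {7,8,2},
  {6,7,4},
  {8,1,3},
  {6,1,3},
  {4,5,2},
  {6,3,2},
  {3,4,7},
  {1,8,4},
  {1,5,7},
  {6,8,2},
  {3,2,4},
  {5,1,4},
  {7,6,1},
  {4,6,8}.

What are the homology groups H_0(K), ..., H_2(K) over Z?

H_0 ≅ Z,  H_1 ≅ Z^2,  H_2 ≅ Z.

Order the vertices as 1 < 2 < 3 < 4 < 5 < 6 < 7 < 8. Listing each simplex with vertices in this order, K has dimension 2 with simplices:

  0-simplices (8): [1], [2], [3], [4], [5], [6], [7], [8]
  1-simplices (24): (24 of them)
  2-simplices (16): [1,3,6], [1,3,8], [1,4,5], [1,4,8], [1,5,7], [1,6,7], [2,3,4], [2,3,6], [2,4,5], [2,5,7], [2,6,8], [2,7,8], [3,4,7], [3,7,8], [4,6,7], [4,6,8]

giving chain groups C_0 ≅ Z^8, C_1 ≅ Z^24, C_2 ≅ Z^16.

Boundary ∂_1: C_1 → C_0 sends each edge [p,q] (with p < q) to q − p. For instance
  ∂[1,4] = [4] − [1].
As a 8×24 matrix over Z this has rank 7, with invariant factors (1,1,1,1,1,1,1).

∂_2: C_2 → C_1 maps a triangle to the signed sum of its edges. For instance
  ∂[2,5,7] = [5,7] − [2,7] + [2,5],
  ∂[1,3,6] = [3,6] − [1,6] + [1,3].
The 24×16 boundary matrix has rank 15 and Smith normal form diag(1,1,1,1,1,1,1,1,1,1,1,1,1,1,1).

Reading off H_k = ker ∂_k / im ∂_{k+1}:

  H_0: rank C_0 − rank ∂_1 = 8 − 7 = 1, and the invariant factors of ∂_1 are all 1, so H_0 ≅ Z.
  H_1: rank ker ∂_1 − rank ∂_2 = (24 − 7) − 15 = 2, and the invariant factors of ∂_2 are all 1, so H_1 ≅ Z^2.
  H_2: rank ker ∂_2 − rank ∂_3 = (16 − 15) − 0 = 1, and there is no ∂_3, so H_2 ≅ Z.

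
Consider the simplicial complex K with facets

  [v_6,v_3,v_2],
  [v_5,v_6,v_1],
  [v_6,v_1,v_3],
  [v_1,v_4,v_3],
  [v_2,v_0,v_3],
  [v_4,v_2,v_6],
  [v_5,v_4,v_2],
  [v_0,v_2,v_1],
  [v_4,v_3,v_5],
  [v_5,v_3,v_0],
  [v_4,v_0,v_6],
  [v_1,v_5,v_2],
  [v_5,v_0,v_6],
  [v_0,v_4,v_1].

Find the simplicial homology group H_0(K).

Take the total order v_0 < v_1 < v_2 < v_3 < v_4 < v_5 < v_6 on the vertex set. Then K (dimension 2) consists of the simplices:

  0-simplices (7): [v_0], [v_1], [v_2], [v_3], [v_4], [v_5], [v_6]
  1-simplices (21): (21 of them)
  2-simplices (14): (14 of them)

Hence C_0 ≅ Z^7, C_1 ≅ Z^21, C_2 ≅ Z^14.

Boundary ∂_1: C_1 → C_0 sends each edge [p,q] (with p < q) to q − p. For instance
  ∂[v_4,v_6] = [v_6] − [v_4].
The 7×21 boundary matrix has rank 6 and Smith normal form diag(1,1,1,1,1,1).

∂_2: C_2 → C_1 maps a triangle to the signed sum of its edges. For instance
  ∂[v_2,v_4,v_6] = [v_4,v_6] − [v_2,v_6] + [v_2,v_4],
  ∂[v_0,v_4,v_6] = [v_4,v_6] − [v_0,v_6] + [v_0,v_4].
As a 21×14 matrix over Z this has rank 13, with invariant factors (1,1,1,1,1,1,1,1,1,1,1,1,1).

Now H_k = ker ∂_k / im ∂_{k+1}, so:

  H_0: rank C_0 − rank ∂_1 = 7 − 6 = 1, and the invariant factors of ∂_1 are all 1, so H_0 ≅ Z.

H_0 = Z.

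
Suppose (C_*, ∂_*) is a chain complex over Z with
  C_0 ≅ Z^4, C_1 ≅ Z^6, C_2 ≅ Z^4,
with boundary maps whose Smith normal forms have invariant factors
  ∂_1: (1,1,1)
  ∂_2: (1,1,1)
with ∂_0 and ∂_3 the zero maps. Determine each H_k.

H_0 = Z,  H_1 = 0,  H_2 = Z.

H_0: b_0 = 4 − 0 − 3 = 1; torsion from ∂_1 factors > 1: none. So H_0 = Z.
H_1: b_1 = 6 − 3 − 3 = 0; torsion from ∂_2 factors > 1: none. So H_1 = 0.
H_2: b_2 = 4 − 3 − 0 = 1; torsion from ∂_3 factors > 1: none. So H_2 = Z.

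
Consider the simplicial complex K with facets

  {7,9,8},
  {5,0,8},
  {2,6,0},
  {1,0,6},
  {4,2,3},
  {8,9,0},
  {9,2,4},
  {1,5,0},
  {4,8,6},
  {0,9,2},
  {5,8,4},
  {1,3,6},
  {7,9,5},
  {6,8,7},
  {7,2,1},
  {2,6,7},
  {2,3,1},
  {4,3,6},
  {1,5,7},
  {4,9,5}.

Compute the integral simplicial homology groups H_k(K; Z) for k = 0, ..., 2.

K has 10 vertices, 30 edges, 20 triangles.
rank ∂_0 = 0, rank ∂_1 = 9 ⇒ b_0 = 10 − 0 − 9 = 1; all invariant factors of ∂_1 are 1 so no torsion. So H_0 = Z.
rank ∂_1 = 9, rank ∂_2 = 20 ⇒ b_1 = 30 − 9 − 20 = 1; ∂_2 has invariant factor(s) [2] giving torsion. So H_1 = Z ⊕ Z/2Z.
rank ∂_2 = 20, rank ∂_3 = 0 ⇒ b_2 = 20 − 20 − 0 = 0. So H_2 = 0.

H_0 ≅ Z,  H_1 ≅ Z ⊕ Z/2Z,  H_2 = 0.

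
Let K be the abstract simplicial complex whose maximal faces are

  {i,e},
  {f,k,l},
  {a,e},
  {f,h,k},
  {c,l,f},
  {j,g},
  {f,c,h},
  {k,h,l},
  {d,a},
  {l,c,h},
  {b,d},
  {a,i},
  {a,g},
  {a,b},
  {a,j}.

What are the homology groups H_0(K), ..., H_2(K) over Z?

Take the total order a < b < c < d < e < f < g < h < i < j < k < l on the vertex set. Then K (dimension 2) consists of the simplices:

  0-simplices (12): a, b, c, d, e, f, g, h, i, j, k, l
  1-simplices (18): ab, ad, ae, ag, ai, aj, bd, cf, ch, cl, ei, fh, fk, fl, gj, hk, hl, kl
  2-simplices (6): cfh, cfl, chl, fhk, fkl, hkl

Hence C_0 ≅ Z^12, C_1 ≅ Z^18, C_2 ≅ Z^6.

The boundary map ∂_1: C_1 → C_0 is given by ∂[p,q] = [q] − [p].
As a 12×18 matrix over Z this has rank 10, with invariant factors (1,1,1,1,1,1,1,1,1,1).

Boundary ∂_2: C_2 → C_1 sends each 2-simplex [p,q,r] to [q,r] − [p,r] + [p,q]. For instance
  ∂hkl = kl − hl + hk,
  ∂cfh = fh − ch + cf.
As a 18×6 matrix over Z this has rank 5, with invariant factors (1,1,1,1,1).

Now H_k = ker ∂_k / im ∂_{k+1}, so:

  H_0: rank C_0 − rank ∂_1 = 12 − 10 = 2, and the invariant factors of ∂_1 are all 1, so H_0 ≅ Z^2.
  H_1: rank ker ∂_1 − rank ∂_2 = (18 − 10) − 5 = 3, and the invariant factors of ∂_2 are all 1, so H_1 ≅ Z^3.
  H_2: rank ker ∂_2 − rank ∂_3 = (6 − 5) − 0 = 1, and there is no ∂_3, so H_2 ≅ Z.

(K is a triangulation of the disjoint union of the 2-sphere S^2 and a wedge of 3 circles.)

H_0 ≅ Z^2,  H_1 ≅ Z^3,  H_2 ≅ Z.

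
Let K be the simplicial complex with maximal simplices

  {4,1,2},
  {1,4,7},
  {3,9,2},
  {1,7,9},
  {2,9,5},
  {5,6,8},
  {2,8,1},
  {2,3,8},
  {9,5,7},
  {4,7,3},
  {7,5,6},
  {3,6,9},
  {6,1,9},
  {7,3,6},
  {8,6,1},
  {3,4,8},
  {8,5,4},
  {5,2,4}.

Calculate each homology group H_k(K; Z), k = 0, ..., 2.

Order the vertices as 1 < 2 < 3 < 4 < 5 < 6 < 7 < 8 < 9. Listing each simplex with vertices in this order, K has dimension 2 with simplices:

  0-simplices (9): [1], [2], [3], [4], [5], [6], [7], [8], [9]
  1-simplices (27): (27 of them)
  2-simplices (18): [1,2,4], [1,2,8], [1,4,7], [1,6,8], [1,6,9], [1,7,9], [2,3,8], [2,3,9], [2,4,5], [2,5,9], [3,4,7], [3,4,8], [3,6,7], [3,6,9], [4,5,8], [5,6,7], [5,6,8], [5,7,9]

so the chain groups are C_0 ≅ Z^9, C_1 ≅ Z^27, C_2 ≅ Z^18.

The boundary map ∂_1: C_1 → C_0 sends each edge [p,q] (with p < q) to q − p.
As a 9×27 matrix over Z this has rank 8, with invariant factors (1,1,1,1,1,1,1,1).

Boundary ∂_2: C_2 → C_1 sends each 2-simplex [p,q,r] to [q,r] − [p,r] + [p,q]. For instance
  ∂[1,6,8] = [6,8] − [1,8] + [1,6],
  ∂[2,5,9] = [5,9] − [2,9] + [2,5].
As a 27×18 matrix over Z this has rank 18, with invariant factors (1,1,1,1,1,1,1,1,1,1,1,1,1,1,1,1,1,2).

Computing H_k = (kernel of ∂_k) / (image of ∂_{k+1}):

  H_0: rank C_0 − rank ∂_1 = 9 − 8 = 1, and the invariant factors of ∂_1 are all 1, so H_0 = Z.
  H_1: rank ker ∂_1 − rank ∂_2 = (27 − 8) − 18 = 1, and ∂_2 has invariant factor 2 > 1, so H_1 = Z ⊕ Z_2.
  H_2: rank ker ∂_2 − rank ∂_3 = (18 − 18) − 0 = 0, and there is no ∂_3, so H_2 = 0.

H_0 ≅ Z,  H_1 ≅ Z ⊕ Z_2,  H_2 = 0.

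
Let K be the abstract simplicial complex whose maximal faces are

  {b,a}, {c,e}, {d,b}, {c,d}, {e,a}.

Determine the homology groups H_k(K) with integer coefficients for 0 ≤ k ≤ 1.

We work with the vertex ordering a < b < c < d < e. The simplices of K, each written with vertices in increasing order, are:

  0-simplices (5): a, b, c, d, e
  1-simplices (5): ab, ae, bd, cd, ce

Hence C_0 ≅ Z^5, C_1 ≅ Z^5.

∂_1: C_1 → C_0 sends each edge [p,q] (with p < q) to q − p.
The 5×5 boundary matrix has rank 4 and Smith normal form diag(1,1,1,1).

Now H_k = ker ∂_k / im ∂_{k+1}, so:

  H_0: rank C_0 − rank ∂_1 = 5 − 4 = 1, and the invariant factors of ∂_1 are all 1, so H_0 ≅ Z.
  H_1: rank ker ∂_1 − rank ∂_2 = (5 − 4) − 0 = 1, and there is no ∂_2, so H_1 ≅ Z.

H_0 ≅ Z,  H_1 ≅ Z.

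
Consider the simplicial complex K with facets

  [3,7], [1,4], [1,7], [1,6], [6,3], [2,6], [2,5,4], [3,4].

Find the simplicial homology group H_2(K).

Take the total order 1 < 2 < 3 < 4 < 5 < 6 < 7 on the vertex set. Then K (dimension 2) consists of the simplices:

  0-simplices (7): [1], [2], [3], [4], [5], [6], [7]
  1-simplices (10): [1,4], [1,6], [1,7], [2,4], [2,5], [2,6], [3,4], [3,6], [3,7], [4,5]
  2-simplices (1): [2,4,5]

Hence C_0 ≅ Z^7, C_1 ≅ Z^10, C_2 ≅ Z^1.

∂_1: C_1 → C_0 is given by ∂[p,q] = [q] − [p]. For instance
  ∂[2,5] = [5] − [2].
As a 7×10 matrix over Z this has rank 6, with invariant factors (1,1,1,1,1,1).

∂_2: C_2 → C_1 sends each 2-simplex [p,q,r] to [q,r] − [p,r] + [p,q]. For instance
  ∂[2,4,5] = [4,5] − [2,5] + [2,4].
The resulting 10×1 matrix has rank 1, and its Smith normal form has invariant factors (1).

Computing H_k = (kernel of ∂_k) / (image of ∂_{k+1}):

  H_2: rank ker ∂_2 − rank ∂_3 = (1 − 1) − 0 = 0, and there is no ∂_3, so H_2 ≅ 0.

H_2 ≅ 0.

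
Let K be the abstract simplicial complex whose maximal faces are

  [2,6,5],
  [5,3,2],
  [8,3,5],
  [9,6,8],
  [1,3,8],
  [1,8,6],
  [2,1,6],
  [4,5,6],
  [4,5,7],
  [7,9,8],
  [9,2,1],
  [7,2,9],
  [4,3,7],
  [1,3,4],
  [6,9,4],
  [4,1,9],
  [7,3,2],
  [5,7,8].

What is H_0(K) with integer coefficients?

Fix the vertex order 1 < 2 < 3 < 4 < 5 < 6 < 7 < 8 < 9 and write every simplex with vertices in increasing order. Then dim K = 2 and the simplices of K are:

  0-simplices (9): [1], [2], [3], [4], [5], [6], [7], [8], [9]
  1-simplices (27): (27 of them)
  2-simplices (18): [1,2,6], [1,2,9], [1,3,4], [1,3,8], [1,4,9], [1,6,8], [2,3,5], [2,3,7], [2,5,6], [2,7,9], [3,4,7], [3,5,8], [4,5,6], [4,5,7], [4,6,9], [5,7,8], [6,8,9], [7,8,9]

Hence C_0 ≅ Z^9, C_1 ≅ Z^27, C_2 ≅ Z^18.

∂_1: C_1 → C_0 maps an edge to its endpoints' difference, ∂[p,q] = q − p. For instance
  ∂[4,5] = [5] − [4].
This gives a 9×27 integer matrix of rank 8; reducing to Smith normal form yields diagonal entries (1,1,1,1,1,1,1,1).

The boundary map ∂_2: C_2 → C_1 acts by ∂[p,q,r] = [q,r] − [p,r] + [p,q]. For instance
  ∂[1,6,8] = [6,8] − [1,8] + [1,6],
  ∂[3,4,7] = [4,7] − [3,7] + [3,4].
The 27×18 boundary matrix has rank 18 and Smith normal form diag(1,1,1,1,1,1,1,1,1,1,1,1,1,1,1,1,1,2).

From H_k ≅ ker(∂_k) / im(∂_{k+1}) we obtain:

  H_0: rank C_0 − rank ∂_1 = 9 − 8 = 1, and the invariant factors of ∂_1 are all 1, so H_0 = Z.

(K is a triangulation of the Klein bottle.)

H_0 = Z.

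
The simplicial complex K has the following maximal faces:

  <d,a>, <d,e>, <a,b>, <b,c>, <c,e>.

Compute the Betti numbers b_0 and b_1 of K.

b_0 = 1, b_1 = 1.

Order the vertices as a < b < c < d < e. Listing each simplex with vertices in this order, K has dimension 1 with simplices:

  0-simplices (5): a, b, c, d, e
  1-simplices (5): ab, ad, bc, ce, de

giving chain groups C_0 ≅ Z^5, C_1 ≅ Z^5.

Boundary ∂_1: C_1 → C_0 is given by ∂[p,q] = [q] − [p]. For instance
  ∂ab = b − a.
This gives a 5×5 integer matrix of rank 4; reducing to Smith normal form yields diagonal entries (1,1,1,1).

Computing H_k = (kernel of ∂_k) / (image of ∂_{k+1}):

  H_0: rank C_0 − rank ∂_1 = 5 − 4 = 1, and the invariant factors of ∂_1 are all 1, so H_0 ≅ Z.
  H_1: rank ker ∂_1 − rank ∂_2 = (5 − 4) − 0 = 1, and there is no ∂_2, so H_1 ≅ Z.

As a check, the Euler characteristic is 5 − 5 = 0, which agrees with 1 − 1 = 0.

Hence the Betti numbers are b_0 = 1, b_1 = 1.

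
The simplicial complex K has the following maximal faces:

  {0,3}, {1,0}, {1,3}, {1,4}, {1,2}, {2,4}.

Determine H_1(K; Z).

Fix the vertex order 0 < 1 < 2 < 3 < 4 and write every simplex with vertices in increasing order. Then dim K = 1 and the simplices of K are:

  0-simplices (5): [0], [1], [2], [3], [4]
  1-simplices (6): [0,1], [0,3], [1,2], [1,3], [1,4], [2,4]

Hence C_0 ≅ Z^5, C_1 ≅ Z^6.

∂_1: C_1 → C_0 maps an edge to its endpoints' difference, ∂[p,q] = q − p.
As a 5×6 matrix over Z this has rank 4, with invariant factors (1,1,1,1).

Reading off H_k = ker ∂_k / im ∂_{k+1}:

  H_1: rank ker ∂_1 − rank ∂_2 = (6 − 4) − 0 = 2, and there is no ∂_2, so H_1 = Z^2.

(K is a triangulation of a wedge of 2 circles.)

H_1 ≅ Z^2.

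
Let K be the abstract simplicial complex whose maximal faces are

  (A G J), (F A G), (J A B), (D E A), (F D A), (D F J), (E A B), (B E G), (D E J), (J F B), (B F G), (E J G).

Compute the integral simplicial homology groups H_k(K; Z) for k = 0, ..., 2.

H_0 = Z,  H_1 = Z/2Z,  H_2 = 0.

Fix the vertex order A < B < D < E < F < G < J and write every simplex with vertices in increasing order. Then dim K = 2 and the simplices of K are:

  0-simplices (7): A, B, D, E, F, G, J
  1-simplices (18): AB, AD, AE, AF, AG, AJ, BE, BF, BG, BJ, DE, DF, DJ, EG, EJ, FG, FJ, GJ
  2-simplices (12): ABE, ABJ, ADE, ADF, AFG, AGJ, BEG, BFG, BFJ, DEJ, DFJ, EGJ

giving chain groups C_0 ≅ Z^7, C_1 ≅ Z^18, C_2 ≅ Z^12.

∂_1: C_1 → C_0 is given by ∂[p,q] = [q] − [p]. For instance
  ∂FJ = J − F.
The 7×18 boundary matrix has rank 6 and Smith normal form diag(1,1,1,1,1,1).

∂_2: C_2 → C_1 maps a triangle to the signed sum of its edges. For instance
  ∂ADE = DE − AE + AD,
  ∂AGJ = GJ − AJ + AG.
The 18×12 boundary matrix has rank 12 and Smith normal form diag(1,1,1,1,1,1,1,1,1,1,1,2).

Reading off H_k = ker ∂_k / im ∂_{k+1}:

  H_0: rank C_0 − rank ∂_1 = 7 − 6 = 1, and the invariant factors of ∂_1 are all 1, so H_0 ≅ Z.
  H_1: rank ker ∂_1 − rank ∂_2 = (18 − 6) − 12 = 0, and ∂_2 has invariant factor 2 > 1, so H_1 ≅ Z/2Z.
  H_2: rank ker ∂_2 − rank ∂_3 = (12 − 12) − 0 = 0, and there is no ∂_3, so H_2 ≅ 0.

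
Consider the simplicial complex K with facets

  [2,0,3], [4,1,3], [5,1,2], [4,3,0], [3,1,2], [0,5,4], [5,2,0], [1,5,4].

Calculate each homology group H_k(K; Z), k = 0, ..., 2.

H_0 = Z,  H_1 = 0,  H_2 = Z.

We work with the vertex ordering 0 < 1 < 2 < 3 < 4 < 5. The simplices of K, each written with vertices in increasing order, are:

  0-simplices (6): [0], [1], [2], [3], [4], [5]
  1-simplices (12): [0,2], [0,3], [0,4], [0,5], [1,2], [1,3], [1,4], [1,5], [2,3], [2,5], [3,4], [4,5]
  2-simplices (8): [0,2,3], [0,2,5], [0,3,4], [0,4,5], [1,2,3], [1,2,5], [1,3,4], [1,4,5]

so the chain groups are C_0 ≅ Z^6, C_1 ≅ Z^12, C_2 ≅ Z^8.

The boundary map ∂_1: C_1 → C_0 is given by ∂[p,q] = [q] − [p]. For instance
  ∂[0,2] = [2] − [0].
The resulting 6×12 matrix has rank 5, and its Smith normal form has invariant factors (1,1,1,1,1).

∂_2: C_2 → C_1 acts by ∂[p,q,r] = [q,r] − [p,r] + [p,q]. For instance
  ∂[0,4,5] = [4,5] − [0,5] + [0,4],
  ∂[1,3,4] = [3,4] − [1,4] + [1,3].
As a 12×8 matrix over Z this has rank 7, with invariant factors (1,1,1,1,1,1,1).

Reading off H_k = ker ∂_k / im ∂_{k+1}:

  H_0: rank C_0 − rank ∂_1 = 6 − 5 = 1, and the invariant factors of ∂_1 are all 1, so H_0 ≅ Z.
  H_1: rank ker ∂_1 − rank ∂_2 = (12 − 5) − 7 = 0, and the invariant factors of ∂_2 are all 1, so H_1 ≅ 0.
  H_2: rank ker ∂_2 − rank ∂_3 = (8 − 7) − 0 = 1, and there is no ∂_3, so H_2 ≅ Z.

(K is a triangulation of the 2-sphere S^2.)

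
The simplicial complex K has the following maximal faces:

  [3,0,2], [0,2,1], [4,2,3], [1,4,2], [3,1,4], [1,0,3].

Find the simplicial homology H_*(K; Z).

Fix the vertex order 0 < 1 < 2 < 3 < 4 and write every simplex with vertices in increasing order. Then dim K = 2 and the simplices of K are:

  0-simplices (5): [0], [1], [2], [3], [4]
  1-simplices (9): [0,1], [0,2], [0,3], [1,2], [1,3], [1,4], [2,3], [2,4], [3,4]
  2-simplices (6): [0,1,2], [0,1,3], [0,2,3], [1,2,4], [1,3,4], [2,3,4]

giving chain groups C_0 ≅ Z^5, C_1 ≅ Z^9, C_2 ≅ Z^6.

∂_1: C_1 → C_0 maps an edge to its endpoints' difference, ∂[p,q] = q − p. For instance
  ∂[3,4] = [4] − [3].
As a 5×9 matrix over Z this has rank 4, with invariant factors (1,1,1,1).

The boundary map ∂_2: C_2 → C_1 acts by ∂[p,q,r] = [q,r] − [p,r] + [p,q]. For instance
  ∂[0,1,2] = [1,2] − [0,2] + [0,1],
  ∂[1,2,4] = [2,4] − [1,4] + [1,2].
The 9×6 boundary matrix has rank 5 and Smith normal form diag(1,1,1,1,1).

Computing H_k = (kernel of ∂_k) / (image of ∂_{k+1}):

  H_0: rank C_0 − rank ∂_1 = 5 − 4 = 1, and the invariant factors of ∂_1 are all 1, so H_0 = Z.
  H_1: rank ker ∂_1 − rank ∂_2 = (9 − 4) − 5 = 0, and the invariant factors of ∂_2 are all 1, so H_1 = 0.
  H_2: rank ker ∂_2 − rank ∂_3 = (6 − 5) − 0 = 1, and there is no ∂_3, so H_2 = Z.

As a check, the Euler characteristic is 5 − 9 + 6 = 2, which agrees with 1 − 0 + 1 = 2.

H_0 ≅ Z,  H_1 = 0,  H_2 ≅ Z.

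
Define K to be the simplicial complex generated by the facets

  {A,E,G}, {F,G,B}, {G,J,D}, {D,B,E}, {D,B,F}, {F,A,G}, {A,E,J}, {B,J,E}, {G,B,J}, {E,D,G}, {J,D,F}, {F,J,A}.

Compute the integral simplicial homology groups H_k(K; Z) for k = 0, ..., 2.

H_0 ≅ Z,  H_1 ≅ Z/2Z,  H_2 = 0.

K has 7 vertices, 18 edges, 12 triangles.
rank ∂_0 = 0, rank ∂_1 = 6 ⇒ b_0 = 7 − 0 − 6 = 1; all invariant factors of ∂_1 are 1 so no torsion. So H_0 = Z.
rank ∂_1 = 6, rank ∂_2 = 12 ⇒ b_1 = 18 − 6 − 12 = 0; ∂_2 has invariant factor(s) [2] giving torsion. So H_1 = Z/2Z.
rank ∂_2 = 12, rank ∂_3 = 0 ⇒ b_2 = 12 − 12 − 0 = 0. So H_2 = 0.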